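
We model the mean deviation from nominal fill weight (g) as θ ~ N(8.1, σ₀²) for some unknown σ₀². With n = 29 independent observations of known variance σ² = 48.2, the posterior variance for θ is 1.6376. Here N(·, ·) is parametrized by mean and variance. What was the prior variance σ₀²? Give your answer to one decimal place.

Posterior precision equals prior precision plus data precision: 1/σ_n² = 1/σ₀² + n/σ².
So 1/σ₀² = 1/1.6376 − 29/48.2 = 0.610650 − 0.601660 = 0.008990.
Hence σ₀² = 1/0.008990 ≈ 111.2.

σ₀² = 111.2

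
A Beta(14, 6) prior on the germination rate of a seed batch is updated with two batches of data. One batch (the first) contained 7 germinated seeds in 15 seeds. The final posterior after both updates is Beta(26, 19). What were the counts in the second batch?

Sequential conjugate updates are equivalent to a single update on the pooled data, so total successes = posterior α − prior α and total failures = posterior β − prior β.
Total across both batches: 26−14=12 germinated seeds, 19−6=13 non-germinating seeds.
Subtract the first batch: 12−7=5 germinated seeds and 13−8=5 non-germinating seeds.

5 germinated seeds and 5 non-germinating seeds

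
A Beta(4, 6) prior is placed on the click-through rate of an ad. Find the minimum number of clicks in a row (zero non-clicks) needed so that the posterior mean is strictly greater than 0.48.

After k clicks and 0 non-clicks the posterior is Beta(4+k, 6), with mean (4+k)/(4+6+k).
Set (4+k)/(10+k) > 0.48 and solve: k > (0.48·10 − 4)/(1 − 0.48) = 1.538.
The smallest integer exceeding 1.538 is 2, and checking k=2: (6)/(12) = 0.5000 > 0.48.

k = 2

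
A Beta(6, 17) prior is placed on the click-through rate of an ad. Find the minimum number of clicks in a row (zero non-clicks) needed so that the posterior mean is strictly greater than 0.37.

After k clicks and 0 non-clicks the posterior is Beta(6+k, 17), with mean (6+k)/(6+17+k).
Set (6+k)/(23+k) > 0.37 and solve: k > (0.37·23 − 6)/(1 − 0.37) = 3.984.
The smallest integer exceeding 3.984 is 4, and checking k=4: (10)/(27) = 0.3704 > 0.37.

k = 4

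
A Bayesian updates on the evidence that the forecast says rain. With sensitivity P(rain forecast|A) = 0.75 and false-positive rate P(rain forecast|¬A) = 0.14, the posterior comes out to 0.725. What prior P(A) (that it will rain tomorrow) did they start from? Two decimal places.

P(A) = 0.33

Bayes' rule in odds form gives O(A|E) = O(A)·[P(E|A)/P(E|¬A)], hence O(A) = O(A|E)/LR.
Posterior odds = 0.725/(1−0.725) = 2.6364. LR = 0.75/0.14 = 5.3571.
Prior odds = 2.6364/5.3571 = 0.4921, so P(A) = 0.4921/(1+0.4921) ≈ 0.33.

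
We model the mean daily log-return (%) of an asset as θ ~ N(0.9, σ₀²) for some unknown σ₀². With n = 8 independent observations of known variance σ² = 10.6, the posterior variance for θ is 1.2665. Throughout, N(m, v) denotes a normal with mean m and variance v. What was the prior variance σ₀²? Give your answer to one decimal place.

σ₀² = 28.7

For the Normal–Normal model with known σ², precisions add: τ_n = τ₀ + n/σ².
So 1/σ₀² = 1/1.2665 − 8/10.6 = 0.789578 − 0.754717 = 0.034861.
Hence σ₀² = 1/0.034861 ≈ 28.7.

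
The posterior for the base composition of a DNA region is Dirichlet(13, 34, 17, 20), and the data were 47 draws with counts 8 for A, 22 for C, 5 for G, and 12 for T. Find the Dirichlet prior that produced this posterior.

Dirichlet(5, 12, 12, 8)

For a Dirichlet(α) prior with multinomial counts c, the posterior is Dirichlet(α + c) componentwise.
Subtract each count from the matching posterior parameter: 13−8=5, 34−22=12, 17−5=12, 20−12=8.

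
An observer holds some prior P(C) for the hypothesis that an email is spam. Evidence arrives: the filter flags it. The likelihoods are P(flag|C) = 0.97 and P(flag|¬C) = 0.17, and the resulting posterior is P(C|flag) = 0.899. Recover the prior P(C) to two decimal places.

P(C) = 0.61

In odds form, posterior odds = prior odds × likelihood ratio, so prior odds = posterior odds ÷ LR.
Posterior odds = 0.899/(1−0.899) = 8.9010. LR = 0.97/0.17 = 5.7059.
Prior odds = 8.9010/5.7059 = 1.5600, so P(C) = 1.5600/(1+1.5600) ≈ 0.61.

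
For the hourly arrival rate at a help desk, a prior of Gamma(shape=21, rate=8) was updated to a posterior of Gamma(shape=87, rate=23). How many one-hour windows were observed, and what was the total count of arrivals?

n = 15 one-hour windows with total 66 arrivals

Gamma–Poisson conjugacy: posterior shape = α + Σxᵢ, posterior rate = β + n.
Matching: Σxᵢ = 87 − 21 = 66 and n = 23 − 8 = 15.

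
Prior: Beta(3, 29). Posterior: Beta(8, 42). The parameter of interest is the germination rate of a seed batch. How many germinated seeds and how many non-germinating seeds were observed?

5 germinated seeds and 13 non-germinating seeds

A Beta(a, b) prior with s successes and f failures in binomial data gives a Beta(a+s, b+f) posterior.
Match parameters: s=8−3=5, f=42−29=13.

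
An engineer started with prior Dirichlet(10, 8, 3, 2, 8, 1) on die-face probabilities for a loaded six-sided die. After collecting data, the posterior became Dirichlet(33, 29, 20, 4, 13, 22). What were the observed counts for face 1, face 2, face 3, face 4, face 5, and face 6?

counts (23, 21, 17, 2, 5, 21)

For a Dirichlet(α) prior with multinomial counts c, the posterior is Dirichlet(α + c) componentwise.
Counts are posterior − prior componentwise: 33−10=23, 29−8=21, 20−3=17, 4−2=2, 13−8=5, 22−1=21.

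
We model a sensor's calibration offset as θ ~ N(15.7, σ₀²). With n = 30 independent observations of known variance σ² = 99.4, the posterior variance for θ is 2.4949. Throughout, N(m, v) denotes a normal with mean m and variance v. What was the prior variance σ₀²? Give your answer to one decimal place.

σ₀² = 10.1

For the Normal–Normal model with known σ², precisions add: τ_n = τ₀ + n/σ².
So 1/σ₀² = 1/2.4949 − 30/99.4 = 0.400818 − 0.301811 = 0.099007.
Hence σ₀² = 1/0.099007 ≈ 10.1.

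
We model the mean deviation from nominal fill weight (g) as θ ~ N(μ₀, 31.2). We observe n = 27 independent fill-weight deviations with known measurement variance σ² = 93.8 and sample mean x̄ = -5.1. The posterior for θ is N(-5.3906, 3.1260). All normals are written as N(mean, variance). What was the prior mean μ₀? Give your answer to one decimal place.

With known observation variance, the Normal–Normal posterior has precision τ_n = τ₀ + n/σ² and mean μ_n = (τ₀μ₀ + (n/σ²)x̄)/τ_n.
Here τ₀ = 1/31.2 = 0.032051 and τ_data = 27/93.8 = 0.287846, so τ_n = 0.319897.
Rearranging for μ₀: μ₀ = (μ_n·τ_n − τ_data·x̄)/τ₀ = (-5.3906·0.319897 − 0.287846·-5.1) / 0.032051 = -0.256422/0.032051 ≈ -8.0.

μ₀ = -8.0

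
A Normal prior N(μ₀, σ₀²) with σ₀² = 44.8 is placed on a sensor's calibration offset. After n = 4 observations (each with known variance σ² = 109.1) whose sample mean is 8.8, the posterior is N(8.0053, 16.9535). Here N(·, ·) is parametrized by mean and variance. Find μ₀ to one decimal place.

μ₀ = 6.7

The posterior mean is a precision-weighted average: μ_n = (τ₀μ₀ + τ_data·x̄)/(τ₀+τ_data), with τ₀=1/σ₀² and τ_data=n/σ².
Here τ₀ = 1/44.8 = 0.022321 and τ_data = 4/109.1 = 0.036664, so τ_n = 0.058985.
Rearranging for μ₀: μ₀ = (μ_n·τ_n − τ_data·x̄)/τ₀ = (8.0053·0.058985 − 0.036664·8.8) / 0.022321 = 0.149549/0.022321 ≈ 6.7.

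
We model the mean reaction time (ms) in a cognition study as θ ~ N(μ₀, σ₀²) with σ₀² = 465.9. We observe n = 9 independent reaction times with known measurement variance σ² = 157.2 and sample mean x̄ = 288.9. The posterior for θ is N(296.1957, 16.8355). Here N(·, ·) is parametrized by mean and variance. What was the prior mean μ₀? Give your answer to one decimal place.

The posterior mean is a precision-weighted average: μ_n = (τ₀μ₀ + τ_data·x̄)/(τ₀+τ_data), with τ₀=1/σ₀² and τ_data=n/σ².
Here τ₀ = 1/465.9 = 0.002146 and τ_data = 9/157.2 = 0.057252, so τ_n = 0.059398.
Rearranging for μ₀: μ₀ = (μ_n·τ_n − τ_data·x̄)/τ₀ = (296.1957·0.059398 − 0.057252·288.9) / 0.002146 = 1.053329/0.002146 ≈ 490.8.

μ₀ = 490.8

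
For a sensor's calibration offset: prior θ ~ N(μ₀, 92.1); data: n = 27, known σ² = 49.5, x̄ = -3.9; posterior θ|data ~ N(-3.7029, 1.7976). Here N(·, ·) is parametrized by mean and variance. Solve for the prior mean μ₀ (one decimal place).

The posterior mean is a precision-weighted average: μ_n = (τ₀μ₀ + τ_data·x̄)/(τ₀+τ_data), with τ₀=1/σ₀² and τ_data=n/σ².
Here τ₀ = 1/92.1 = 0.010858 and τ_data = 27/49.5 = 0.545455, so τ_n = 0.556313.
Rearranging for μ₀: μ₀ = (μ_n·τ_n − τ_data·x̄)/τ₀ = (-3.7029·0.556313 − 0.545455·-3.9) / 0.010858 = 0.067303/0.010858 ≈ 6.2.

μ₀ = 6.2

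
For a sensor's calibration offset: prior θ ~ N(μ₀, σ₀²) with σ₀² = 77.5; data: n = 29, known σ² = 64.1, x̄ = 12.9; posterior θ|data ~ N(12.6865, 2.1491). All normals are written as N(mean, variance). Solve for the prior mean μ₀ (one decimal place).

The posterior mean is a precision-weighted average: μ_n = (τ₀μ₀ + τ_data·x̄)/(τ₀+τ_data), with τ₀=1/σ₀² and τ_data=n/σ².
Here τ₀ = 1/77.5 = 0.012903 and τ_data = 29/64.1 = 0.452418, so τ_n = 0.465321.
Rearranging for μ₀: μ₀ = (μ_n·τ_n − τ_data·x̄)/τ₀ = (12.6865·0.465321 − 0.452418·12.9) / 0.012903 = 0.067103/0.012903 ≈ 5.2.

μ₀ = 5.2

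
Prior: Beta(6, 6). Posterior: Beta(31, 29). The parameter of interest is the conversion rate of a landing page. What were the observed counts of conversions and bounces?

25 conversions and 23 bounces

Beta is conjugate to the binomial likelihood: posterior = Beta(a+s, b+f).
Match parameters: s=31−6=25, f=29−6=23.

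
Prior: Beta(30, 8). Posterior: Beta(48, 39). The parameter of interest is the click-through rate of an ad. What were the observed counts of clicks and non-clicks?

18 clicks and 31 non-clicks

Beta is conjugate to the binomial likelihood: posterior = Beta(α+s, β+f).
So s = 48 − 30 = 18 and f = 39 − 8 = 31.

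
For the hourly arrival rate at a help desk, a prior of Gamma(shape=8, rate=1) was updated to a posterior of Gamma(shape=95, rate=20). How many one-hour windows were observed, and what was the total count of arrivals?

A Gamma(α, β) prior (rate parametrization) on a Poisson rate with n observations summing to S gives posterior Gamma(α+S, β+n).
Matching: Σxᵢ = 95 − 8 = 87 and n = 20 − 1 = 19.

n = 19 one-hour windows with total 87 arrivals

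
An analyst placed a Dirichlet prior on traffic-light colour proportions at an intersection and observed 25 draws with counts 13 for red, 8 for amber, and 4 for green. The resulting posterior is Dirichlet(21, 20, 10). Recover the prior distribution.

Dirichlet(8, 12, 6)

For a Dirichlet(α) prior with multinomial counts c, the posterior is Dirichlet(α + c) componentwise.
Subtract each count from the matching posterior parameter: 21−13=8, 20−8=12, 10−4=6.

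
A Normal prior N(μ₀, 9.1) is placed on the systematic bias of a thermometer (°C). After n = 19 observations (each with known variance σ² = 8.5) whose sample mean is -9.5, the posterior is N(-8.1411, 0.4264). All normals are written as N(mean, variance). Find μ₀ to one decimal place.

μ₀ = 19.5

The posterior mean is a precision-weighted average: μ_n = (τ₀μ₀ + τ_data·x̄)/(τ₀+τ_data), with τ₀=1/σ₀² and τ_data=n/σ².
Here τ₀ = 1/9.1 = 0.109890 and τ_data = 19/8.5 = 2.235294, so τ_n = 2.345184.
Rearranging for μ₀: μ₀ = (μ_n·τ_n − τ_data·x̄)/τ₀ = (-8.1411·2.345184 − 2.235294·-9.5) / 0.109890 = 2.142916/0.109890 ≈ 19.5.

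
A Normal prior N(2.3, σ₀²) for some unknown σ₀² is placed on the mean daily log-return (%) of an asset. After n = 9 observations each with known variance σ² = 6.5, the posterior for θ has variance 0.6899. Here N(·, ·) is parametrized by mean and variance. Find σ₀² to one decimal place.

Posterior precision equals prior precision plus data precision: 1/σ_n² = 1/σ₀² + n/σ².
So 1/σ₀² = 1/0.6899 − 9/6.5 = 1.449485 − 1.384615 = 0.064870.
Hence σ₀² = 1/0.064870 ≈ 15.4.

σ₀² = 15.4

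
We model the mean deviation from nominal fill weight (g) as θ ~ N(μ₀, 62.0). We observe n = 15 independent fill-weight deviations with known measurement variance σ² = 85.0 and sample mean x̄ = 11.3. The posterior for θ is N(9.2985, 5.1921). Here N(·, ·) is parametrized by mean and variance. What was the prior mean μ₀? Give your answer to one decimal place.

μ₀ = -12.6

The posterior mean is a precision-weighted average: μ_n = (τ₀μ₀ + τ_data·x̄)/(τ₀+τ_data), with τ₀=1/σ₀² and τ_data=n/σ².
Here τ₀ = 1/62.0 = 0.016129 and τ_data = 15/85.0 = 0.176471, so τ_n = 0.192600.
Rearranging for μ₀: μ₀ = (μ_n·τ_n − τ_data·x̄)/τ₀ = (9.2985·0.192600 − 0.176471·11.3) / 0.016129 = -0.203231/0.016129 ≈ -12.6.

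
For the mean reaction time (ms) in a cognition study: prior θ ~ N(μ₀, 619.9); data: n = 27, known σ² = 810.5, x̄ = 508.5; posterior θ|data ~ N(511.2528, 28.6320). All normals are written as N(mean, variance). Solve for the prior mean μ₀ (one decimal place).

The posterior mean is a precision-weighted average: μ_n = (τ₀μ₀ + τ_data·x̄)/(τ₀+τ_data), with τ₀=1/σ₀² and τ_data=n/σ².
Here τ₀ = 1/619.9 = 0.001613 and τ_data = 27/810.5 = 0.033313, so τ_n = 0.034926.
Rearranging for μ₀: μ₀ = (μ_n·τ_n − τ_data·x̄)/τ₀ = (511.2528·0.034926 − 0.033313·508.5) / 0.001613 = 0.916355/0.001613 ≈ 568.1.

μ₀ = 568.1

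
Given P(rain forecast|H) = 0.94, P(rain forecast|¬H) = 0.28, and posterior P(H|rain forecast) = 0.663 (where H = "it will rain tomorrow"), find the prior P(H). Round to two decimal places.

In odds form, posterior odds = prior odds × likelihood ratio, so prior odds = posterior odds ÷ LR.
Posterior odds = 0.663/(1−0.663) = 1.9674. LR = 0.94/0.28 = 3.3571.
Prior odds = 1.9674/3.3571 = 0.5860, so P(H) = 0.5860/(1+0.5860) ≈ 0.37.

P(H) = 0.37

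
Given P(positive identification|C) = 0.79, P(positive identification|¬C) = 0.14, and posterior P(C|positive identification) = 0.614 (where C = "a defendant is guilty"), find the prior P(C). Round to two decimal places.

Bayes' rule in odds form gives O(C|E) = O(C)·[P(E|C)/P(E|¬C)], hence O(C) = O(C|E)/LR.
Posterior odds = 0.614/(1−0.614) = 1.5907. LR = 0.79/0.14 = 5.6429.
Prior odds = 1.5907/5.6429 = 0.2819, so P(C) = 0.2819/(1+0.2819) ≈ 0.22.

P(C) = 0.22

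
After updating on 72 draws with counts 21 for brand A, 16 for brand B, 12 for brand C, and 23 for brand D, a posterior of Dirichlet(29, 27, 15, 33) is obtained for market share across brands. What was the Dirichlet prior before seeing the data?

For a Dirichlet(α) prior with multinomial counts c, the posterior is Dirichlet(α + c) componentwise.
Subtract each count from the matching posterior parameter: 29−21=8, 27−16=11, 15−12=3, 33−23=10.

Dirichlet(8, 11, 3, 10)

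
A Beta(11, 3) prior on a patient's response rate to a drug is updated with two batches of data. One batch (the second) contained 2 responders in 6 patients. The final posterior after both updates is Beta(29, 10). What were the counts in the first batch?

16 responders and 3 non-responders

Sequential conjugate updates are equivalent to a single update on the pooled data, so total successes = posterior α − prior α and total failures = posterior β − prior β.
Total across both batches: 29−11=18 responders, 10−3=7 non-responders.
Subtract the second batch: 18−2=16 responders and 7−4=3 non-responders.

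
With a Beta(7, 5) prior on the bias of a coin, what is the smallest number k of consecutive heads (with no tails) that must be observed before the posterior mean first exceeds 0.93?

k = 60

After k heads and 0 tails the posterior is Beta(7+k, 5), with mean (7+k)/(7+5+k).
Set (7+k)/(12+k) > 0.93 and solve: k > (0.93·12 − 7)/(1 − 0.93) = 59.429.
The smallest integer exceeding 59.429 is 60, and checking k=60: (67)/(72) = 0.9306 > 0.93.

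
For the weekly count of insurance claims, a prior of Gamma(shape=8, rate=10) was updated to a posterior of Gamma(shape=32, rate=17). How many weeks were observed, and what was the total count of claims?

n = 7 weeks with total 24 claims

A Gamma(α, β) prior (rate parametrization) on a Poisson rate with n observations summing to S gives posterior Gamma(α+S, β+n).
Matching: Σxᵢ = 32 − 8 = 24 and n = 17 − 10 = 7.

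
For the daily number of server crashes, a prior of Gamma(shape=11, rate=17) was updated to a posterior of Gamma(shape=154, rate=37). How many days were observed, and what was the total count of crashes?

Gamma–Poisson conjugacy: posterior shape = α + Σxᵢ, posterior rate = β + n.
Matching: Σxᵢ = 154 − 11 = 143 and n = 37 − 17 = 20.

n = 20 days with total 143 crashes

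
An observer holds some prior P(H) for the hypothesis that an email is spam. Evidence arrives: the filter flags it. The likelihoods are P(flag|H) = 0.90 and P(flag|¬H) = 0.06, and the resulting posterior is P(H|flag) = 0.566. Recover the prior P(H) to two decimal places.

P(H) = 0.08

In odds form, posterior odds = prior odds × likelihood ratio, so prior odds = posterior odds ÷ LR.
Posterior odds = 0.566/(1−0.566) = 1.3041. LR = 0.90/0.06 = 15.0000.
Prior odds = 1.3041/15.0000 = 0.0869, so P(H) = 0.0869/(1+0.0869) ≈ 0.08.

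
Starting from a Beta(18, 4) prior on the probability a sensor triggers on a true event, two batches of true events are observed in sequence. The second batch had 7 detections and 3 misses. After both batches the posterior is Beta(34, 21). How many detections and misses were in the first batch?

9 detections and 14 misses

Because Beta–binomial updating is additive in the counts, the combined data contributed (α_post−α_prior, β_post−β_prior) successes and failures.
Total across both batches: 34−18=16 detections, 21−4=17 misses.
Subtract the second batch: 16−7=9 detections and 17−3=14 misses.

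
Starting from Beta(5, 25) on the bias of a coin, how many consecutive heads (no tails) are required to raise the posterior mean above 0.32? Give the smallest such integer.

k = 7

After k heads and 0 tails the posterior is Beta(5+k, 25), with mean (5+k)/(5+25+k).
Set (5+k)/(30+k) > 0.32 and solve: k > (0.32·30 − 5)/(1 − 0.32) = 6.765.
The smallest integer exceeding 6.765 is 7.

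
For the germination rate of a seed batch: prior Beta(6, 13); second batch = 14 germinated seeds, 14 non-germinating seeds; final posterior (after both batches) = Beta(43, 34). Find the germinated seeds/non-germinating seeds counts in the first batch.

Sequential conjugate updates are equivalent to a single update on the pooled data, so total successes = posterior α − prior α and total failures = posterior β − prior β.
Total across both batches: 43−6=37 germinated seeds, 34−13=21 non-germinating seeds.
Subtract the second batch: 37−14=23 germinated seeds and 21−14=7 non-germinating seeds.

23 germinated seeds and 7 non-germinating seeds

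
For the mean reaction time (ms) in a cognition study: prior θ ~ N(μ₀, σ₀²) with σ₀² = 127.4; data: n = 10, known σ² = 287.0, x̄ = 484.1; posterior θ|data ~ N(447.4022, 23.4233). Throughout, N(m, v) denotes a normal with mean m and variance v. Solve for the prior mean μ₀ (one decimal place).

The posterior mean is a precision-weighted average: μ_n = (τ₀μ₀ + τ_data·x̄)/(τ₀+τ_data), with τ₀=1/σ₀² and τ_data=n/σ².
Here τ₀ = 1/127.4 = 0.007849 and τ_data = 10/287.0 = 0.034843, so τ_n = 0.042692.
Rearranging for μ₀: μ₀ = (μ_n·τ_n − τ_data·x̄)/τ₀ = (447.4022·0.042692 − 0.034843·484.1) / 0.007849 = 2.232998/0.007849 ≈ 284.5.

μ₀ = 284.5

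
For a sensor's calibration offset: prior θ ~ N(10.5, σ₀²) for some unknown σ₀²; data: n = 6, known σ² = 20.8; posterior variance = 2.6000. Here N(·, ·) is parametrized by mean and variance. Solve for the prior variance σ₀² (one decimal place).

For the Normal–Normal model with known σ², precisions add: τ_n = τ₀ + n/σ².
So 1/σ₀² = 1/2.6000 − 6/20.8 = 0.384615 − 0.288462 = 0.096153.
Hence σ₀² = 1/0.096153 ≈ 10.4.

σ₀² = 10.4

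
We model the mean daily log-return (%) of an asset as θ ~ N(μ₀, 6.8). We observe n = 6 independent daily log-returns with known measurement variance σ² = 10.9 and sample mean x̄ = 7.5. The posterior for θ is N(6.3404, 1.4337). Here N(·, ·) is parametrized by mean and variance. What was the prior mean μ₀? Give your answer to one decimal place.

μ₀ = 2.0

The posterior mean is a precision-weighted average: μ_n = (τ₀μ₀ + τ_data·x̄)/(τ₀+τ_data), with τ₀=1/σ₀² and τ_data=n/σ².
Here τ₀ = 1/6.8 = 0.147059 and τ_data = 6/10.9 = 0.550459, so τ_n = 0.697518.
Rearranging for μ₀: μ₀ = (μ_n·τ_n − τ_data·x̄)/τ₀ = (6.3404·0.697518 − 0.550459·7.5) / 0.147059 = 0.294101/0.147059 ≈ 2.0.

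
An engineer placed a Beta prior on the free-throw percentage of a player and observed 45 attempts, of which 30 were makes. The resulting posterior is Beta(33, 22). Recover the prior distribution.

Beta(3, 7)

Under Beta–binomial conjugacy the posterior parameters are (α+s, β+f).
So α = 33 − 30 = 3 and β = 22 − 15 = 7.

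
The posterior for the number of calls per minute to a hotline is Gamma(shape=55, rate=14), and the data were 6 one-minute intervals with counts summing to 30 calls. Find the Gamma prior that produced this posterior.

Gamma(shape=25, rate=8)

A Gamma(α, β) prior (rate parametrization) on a Poisson rate with n observations summing to S gives posterior Gamma(α+S, β+n).
So α = 55 − 30 = 25 and β = 14 − 6 = 8.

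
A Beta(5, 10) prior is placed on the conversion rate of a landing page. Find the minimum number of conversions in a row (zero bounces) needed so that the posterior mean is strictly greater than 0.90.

After k conversions and 0 bounces the posterior is Beta(5+k, 10), with mean (5+k)/(5+10+k).
Set (5+k)/(15+k) > 0.90 and solve: k > (0.90·15 − 5)/(1 − 0.90) = 85.000.
The smallest integer exceeding 85.000 is 86.

k = 86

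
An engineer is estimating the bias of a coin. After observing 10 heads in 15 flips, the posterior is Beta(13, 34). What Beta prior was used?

Beta(3, 29)

Beta is conjugate to the binomial likelihood: posterior = Beta(a+s, b+f).
So a = 13 − 10 = 3 and b = 34 − 5 = 29.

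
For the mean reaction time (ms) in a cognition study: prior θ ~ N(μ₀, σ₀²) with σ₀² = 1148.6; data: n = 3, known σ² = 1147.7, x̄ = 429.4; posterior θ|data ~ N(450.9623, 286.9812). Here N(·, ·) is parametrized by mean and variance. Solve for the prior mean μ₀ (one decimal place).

μ₀ = 515.7

With known observation variance, the Normal–Normal posterior has precision τ_n = τ₀ + n/σ² and mean μ_n = (τ₀μ₀ + (n/σ²)x̄)/τ_n.
Here τ₀ = 1/1148.6 = 0.000871 and τ_data = 3/1147.7 = 0.002614, so τ_n = 0.003485.
Rearranging for μ₀: μ₀ = (μ_n·τ_n − τ_data·x̄)/τ₀ = (450.9623·0.003485 − 0.002614·429.4) / 0.000871 = 0.449152/0.000871 ≈ 515.7.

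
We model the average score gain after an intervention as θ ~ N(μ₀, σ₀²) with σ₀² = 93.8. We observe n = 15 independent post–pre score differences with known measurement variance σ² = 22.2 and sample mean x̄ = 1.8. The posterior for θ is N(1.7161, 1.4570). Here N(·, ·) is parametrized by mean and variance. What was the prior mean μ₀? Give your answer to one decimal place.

With known observation variance, the Normal–Normal posterior has precision τ_n = τ₀ + n/σ² and mean μ_n = (τ₀μ₀ + (n/σ²)x̄)/τ_n.
Here τ₀ = 1/93.8 = 0.010661 and τ_data = 15/22.2 = 0.675676, so τ_n = 0.686337.
Rearranging for μ₀: μ₀ = (μ_n·τ_n − τ_data·x̄)/τ₀ = (1.7161·0.686337 − 0.675676·1.8) / 0.010661 = -0.038394/0.010661 ≈ -3.6.

μ₀ = -3.6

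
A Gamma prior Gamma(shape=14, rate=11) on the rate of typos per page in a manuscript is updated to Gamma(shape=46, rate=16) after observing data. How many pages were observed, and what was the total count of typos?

A Gamma(α, β) prior (rate parametrization) on a Poisson rate with n observations summing to S gives posterior Gamma(α+S, β+n).
Matching: Σxᵢ = 46 − 14 = 32 and n = 16 − 11 = 5.

n = 5 pages with total 32 typos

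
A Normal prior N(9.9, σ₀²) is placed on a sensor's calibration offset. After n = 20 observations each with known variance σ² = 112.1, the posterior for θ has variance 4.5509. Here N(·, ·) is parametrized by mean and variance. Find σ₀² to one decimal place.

Posterior precision equals prior precision plus data precision: 1/σ_n² = 1/σ₀² + n/σ².
So 1/σ₀² = 1/4.5509 − 20/112.1 = 0.219737 − 0.178412 = 0.041325.
Hence σ₀² = 1/0.041325 ≈ 24.2.

σ₀² = 24.2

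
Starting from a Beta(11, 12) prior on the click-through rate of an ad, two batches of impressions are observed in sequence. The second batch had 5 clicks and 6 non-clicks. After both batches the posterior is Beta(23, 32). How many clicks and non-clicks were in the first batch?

Because Beta–binomial updating is additive in the counts, the combined data contributed (α_post−α_prior, β_post−β_prior) successes and failures.
Total across both batches: 23−11=12 clicks, 32−12=20 non-clicks.
Subtract the second batch: 12−5=7 clicks and 20−6=14 non-clicks.

7 clicks and 14 non-clicks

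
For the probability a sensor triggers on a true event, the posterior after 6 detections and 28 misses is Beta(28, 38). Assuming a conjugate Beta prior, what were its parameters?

Beta(22, 10)

Under Beta–binomial conjugacy the posterior parameters are (α+s, β+f).
Subtract the data counts: 28−6=22, 38−28=10.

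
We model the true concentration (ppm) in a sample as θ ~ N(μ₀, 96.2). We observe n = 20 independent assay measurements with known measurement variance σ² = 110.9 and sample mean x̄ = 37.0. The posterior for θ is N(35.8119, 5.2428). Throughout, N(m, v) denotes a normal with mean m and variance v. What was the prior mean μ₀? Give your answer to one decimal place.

The posterior mean is a precision-weighted average: μ_n = (τ₀μ₀ + τ_data·x̄)/(τ₀+τ_data), with τ₀=1/σ₀² and τ_data=n/σ².
Here τ₀ = 1/96.2 = 0.010395 and τ_data = 20/110.9 = 0.180343, so τ_n = 0.190738.
Rearranging for μ₀: μ₀ = (μ_n·τ_n − τ_data·x̄)/τ₀ = (35.8119·0.190738 − 0.180343·37.0) / 0.010395 = 0.157999/0.010395 ≈ 15.2.

μ₀ = 15.2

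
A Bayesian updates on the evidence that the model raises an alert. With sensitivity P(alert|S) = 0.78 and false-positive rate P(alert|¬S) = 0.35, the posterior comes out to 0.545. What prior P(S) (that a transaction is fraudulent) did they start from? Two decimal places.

P(S) = 0.35

In odds form, posterior odds = prior odds × likelihood ratio, so prior odds = posterior odds ÷ LR.
Posterior odds = 0.545/(1−0.545) = 1.1978. LR = 0.78/0.35 = 2.2286.
Prior odds = 1.1978/2.2286 = 0.5375, so P(S) = 0.5375/(1+0.5375) ≈ 0.35.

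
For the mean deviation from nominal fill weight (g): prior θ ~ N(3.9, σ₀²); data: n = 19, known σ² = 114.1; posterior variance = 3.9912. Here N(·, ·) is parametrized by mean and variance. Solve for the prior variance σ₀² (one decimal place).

For the Normal–Normal model with known σ², precisions add: τ_n = τ₀ + n/σ².
So 1/σ₀² = 1/3.9912 − 19/114.1 = 0.250551 − 0.166521 = 0.084030.
Hence σ₀² = 1/0.084030 ≈ 11.9.

σ₀² = 11.9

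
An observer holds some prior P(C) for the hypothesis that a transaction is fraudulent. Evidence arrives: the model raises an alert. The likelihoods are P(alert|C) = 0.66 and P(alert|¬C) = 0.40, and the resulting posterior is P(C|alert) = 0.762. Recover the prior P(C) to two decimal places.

P(C) = 0.66

Bayes' rule in odds form gives O(C|E) = O(C)·[P(E|C)/P(E|¬C)], hence O(C) = O(C|E)/LR.
Posterior odds = 0.762/(1−0.762) = 3.2017. LR = 0.66/0.40 = 1.6500.
Prior odds = 3.2017/1.6500 = 1.9404, so P(C) = 1.9404/(1+1.9404) ≈ 0.66.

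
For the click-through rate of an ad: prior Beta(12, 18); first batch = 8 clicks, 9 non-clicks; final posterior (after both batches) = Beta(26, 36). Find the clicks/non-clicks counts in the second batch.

6 clicks and 9 non-clicks

Sequential conjugate updates are equivalent to a single update on the pooled data, so total successes = posterior α − prior α and total failures = posterior β − prior β.
Total across both batches: 26−12=14 clicks, 36−18=18 non-clicks.
Subtract the first batch: 14−8=6 clicks and 18−9=9 non-clicks.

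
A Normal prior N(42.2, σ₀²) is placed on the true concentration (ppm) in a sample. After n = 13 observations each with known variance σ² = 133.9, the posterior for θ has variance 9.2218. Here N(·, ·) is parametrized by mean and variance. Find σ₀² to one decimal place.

σ₀² = 88.1

For the Normal–Normal model with known σ², precisions add: τ_n = τ₀ + n/σ².
So 1/σ₀² = 1/9.2218 − 13/133.9 = 0.108439 − 0.097087 = 0.011352.
Hence σ₀² = 1/0.011352 ≈ 88.1.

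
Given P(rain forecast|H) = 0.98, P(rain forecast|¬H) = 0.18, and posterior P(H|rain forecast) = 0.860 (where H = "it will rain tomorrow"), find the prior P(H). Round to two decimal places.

Bayes' rule in odds form gives O(H|E) = O(H)·[P(E|H)/P(E|¬H)], hence O(H) = O(H|E)/LR.
Posterior odds = 0.860/(1−0.860) = 6.1429. LR = 0.98/0.18 = 5.4444.
Prior odds = 6.1429/5.4444 = 1.1283, so P(H) = 1.1283/(1+1.1283) ≈ 0.53.

P(H) = 0.53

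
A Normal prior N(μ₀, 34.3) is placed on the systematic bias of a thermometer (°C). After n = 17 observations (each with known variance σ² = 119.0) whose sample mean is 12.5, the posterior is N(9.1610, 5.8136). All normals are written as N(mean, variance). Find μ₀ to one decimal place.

μ₀ = -7.2

The posterior mean is a precision-weighted average: μ_n = (τ₀μ₀ + τ_data·x̄)/(τ₀+τ_data), with τ₀=1/σ₀² and τ_data=n/σ².
Here τ₀ = 1/34.3 = 0.029155 and τ_data = 17/119.0 = 0.142857, so τ_n = 0.172012.
Rearranging for μ₀: μ₀ = (μ_n·τ_n − τ_data·x̄)/τ₀ = (9.1610·0.172012 − 0.142857·12.5) / 0.029155 = -0.209911/0.029155 ≈ -7.2.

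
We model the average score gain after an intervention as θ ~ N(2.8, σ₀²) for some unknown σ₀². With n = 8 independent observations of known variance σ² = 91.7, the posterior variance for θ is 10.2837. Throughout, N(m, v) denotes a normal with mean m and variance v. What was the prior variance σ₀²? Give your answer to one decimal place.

σ₀² = 100.0

Posterior precision equals prior precision plus data precision: 1/σ_n² = 1/σ₀² + n/σ².
So 1/σ₀² = 1/10.2837 − 8/91.7 = 0.097241 − 0.087241 = 0.010000.
Hence σ₀² = 1/0.010000 ≈ 100.0.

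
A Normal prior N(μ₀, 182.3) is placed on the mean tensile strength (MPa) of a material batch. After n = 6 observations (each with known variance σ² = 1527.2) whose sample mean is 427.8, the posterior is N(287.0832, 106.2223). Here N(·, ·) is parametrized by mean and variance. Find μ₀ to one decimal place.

With known observation variance, the Normal–Normal posterior has precision τ_n = τ₀ + n/σ² and mean μ_n = (τ₀μ₀ + (n/σ²)x̄)/τ_n.
Here τ₀ = 1/182.3 = 0.005485 and τ_data = 6/1527.2 = 0.003929, so τ_n = 0.009414.
Rearranging for μ₀: μ₀ = (μ_n·τ_n − τ_data·x̄)/τ₀ = (287.0832·0.009414 − 0.003929·427.8) / 0.005485 = 1.021775/0.005485 ≈ 186.3.

μ₀ = 186.3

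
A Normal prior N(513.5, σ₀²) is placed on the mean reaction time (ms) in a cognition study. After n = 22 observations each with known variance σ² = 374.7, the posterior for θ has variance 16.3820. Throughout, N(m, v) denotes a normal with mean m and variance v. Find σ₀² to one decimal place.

For the Normal–Normal model with known σ², precisions add: τ_n = τ₀ + n/σ².
So 1/σ₀² = 1/16.3820 − 22/374.7 = 0.061043 − 0.058714 = 0.002329.
Hence σ₀² = 1/0.002329 ≈ 429.4.

σ₀² = 429.4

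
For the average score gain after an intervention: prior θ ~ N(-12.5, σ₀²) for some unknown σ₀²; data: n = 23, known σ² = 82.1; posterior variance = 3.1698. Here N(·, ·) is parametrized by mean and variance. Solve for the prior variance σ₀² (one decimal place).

σ₀² = 28.3

For the Normal–Normal model with known σ², precisions add: τ_n = τ₀ + n/σ².
So 1/σ₀² = 1/3.1698 − 23/82.1 = 0.315477 − 0.280146 = 0.035331.
Hence σ₀² = 1/0.035331 ≈ 28.3.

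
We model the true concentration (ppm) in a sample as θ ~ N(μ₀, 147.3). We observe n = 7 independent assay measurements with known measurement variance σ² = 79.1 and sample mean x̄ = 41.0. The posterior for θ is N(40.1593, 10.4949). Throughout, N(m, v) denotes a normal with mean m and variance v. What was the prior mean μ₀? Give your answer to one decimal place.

μ₀ = 29.2

The posterior mean is a precision-weighted average: μ_n = (τ₀μ₀ + τ_data·x̄)/(τ₀+τ_data), with τ₀=1/σ₀² and τ_data=n/σ².
Here τ₀ = 1/147.3 = 0.006789 and τ_data = 7/79.1 = 0.088496, so τ_n = 0.095285.
Rearranging for μ₀: μ₀ = (μ_n·τ_n − τ_data·x̄)/τ₀ = (40.1593·0.095285 − 0.088496·41.0) / 0.006789 = 0.198243/0.006789 ≈ 29.2.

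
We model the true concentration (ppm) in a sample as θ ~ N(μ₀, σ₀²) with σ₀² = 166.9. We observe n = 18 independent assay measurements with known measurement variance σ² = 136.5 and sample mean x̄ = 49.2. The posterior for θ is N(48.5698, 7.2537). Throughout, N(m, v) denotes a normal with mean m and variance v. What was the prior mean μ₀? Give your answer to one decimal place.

μ₀ = 34.7

With known observation variance, the Normal–Normal posterior has precision τ_n = τ₀ + n/σ² and mean μ_n = (τ₀μ₀ + (n/σ²)x̄)/τ_n.
Here τ₀ = 1/166.9 = 0.005992 and τ_data = 18/136.5 = 0.131868, so τ_n = 0.137860.
Rearranging for μ₀: μ₀ = (μ_n·τ_n − τ_data·x̄)/τ₀ = (48.5698·0.137860 − 0.131868·49.2) / 0.005992 = 0.207927/0.005992 ≈ 34.7.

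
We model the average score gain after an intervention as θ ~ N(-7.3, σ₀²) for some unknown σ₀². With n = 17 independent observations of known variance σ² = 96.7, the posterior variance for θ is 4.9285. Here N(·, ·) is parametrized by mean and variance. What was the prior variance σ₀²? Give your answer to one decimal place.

σ₀² = 36.9

For the Normal–Normal model with known σ², precisions add: τ_n = τ₀ + n/σ².
So 1/σ₀² = 1/4.9285 − 17/96.7 = 0.202901 − 0.175801 = 0.027100.
Hence σ₀² = 1/0.027100 ≈ 36.9.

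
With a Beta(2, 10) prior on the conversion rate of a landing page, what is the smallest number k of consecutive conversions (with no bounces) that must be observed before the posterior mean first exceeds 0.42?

k = 6

After k conversions and 0 bounces the posterior is Beta(2+k, 10), with mean (2+k)/(2+10+k).
Set (2+k)/(12+k) > 0.42 and solve: k > (0.42·12 − 2)/(1 − 0.42) = 5.241.
The smallest integer exceeding 5.241 is 6.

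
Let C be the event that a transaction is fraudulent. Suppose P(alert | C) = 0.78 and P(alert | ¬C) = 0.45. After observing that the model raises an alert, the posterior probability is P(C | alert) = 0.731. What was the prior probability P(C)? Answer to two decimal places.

P(C) = 0.61

Bayes' rule in odds form gives O(C|E) = O(C)·[P(E|C)/P(E|¬C)], hence O(C) = O(C|E)/LR.
Posterior odds = 0.731/(1−0.731) = 2.7175. LR = 0.78/0.45 = 1.7333.
Prior odds = 2.7175/1.7333 = 1.5678, so P(C) = 1.5678/(1+1.5678) ≈ 0.61.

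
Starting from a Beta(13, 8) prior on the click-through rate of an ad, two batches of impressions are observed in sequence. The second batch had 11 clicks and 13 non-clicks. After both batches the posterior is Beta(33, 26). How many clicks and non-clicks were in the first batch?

9 clicks and 5 non-clicks

Sequential conjugate updates are equivalent to a single update on the pooled data, so total successes = posterior α − prior α and total failures = posterior β − prior β.
Total across both batches: 33−13=20 clicks, 26−8=18 non-clicks.
Subtract the second batch: 20−11=9 clicks and 18−13=5 non-clicks.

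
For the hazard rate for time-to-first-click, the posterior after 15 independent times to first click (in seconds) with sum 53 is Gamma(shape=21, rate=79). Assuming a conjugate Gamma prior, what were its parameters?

For an exponential likelihood with a Gamma(α, β) prior on the rate, n observations with total T give posterior Gamma(α+n, β+T).
So α = 21 − 15 = 6 and β = 79 − 53 = 26.

Gamma(shape=6, rate=26)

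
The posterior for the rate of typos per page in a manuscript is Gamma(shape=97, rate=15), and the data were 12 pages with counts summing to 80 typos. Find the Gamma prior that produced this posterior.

A Gamma(α, β) prior (rate parametrization) on a Poisson rate with n observations summing to S gives posterior Gamma(α+S, β+n).
So α = 97 − 80 = 17 and β = 15 − 12 = 3.

Gamma(shape=17, rate=3)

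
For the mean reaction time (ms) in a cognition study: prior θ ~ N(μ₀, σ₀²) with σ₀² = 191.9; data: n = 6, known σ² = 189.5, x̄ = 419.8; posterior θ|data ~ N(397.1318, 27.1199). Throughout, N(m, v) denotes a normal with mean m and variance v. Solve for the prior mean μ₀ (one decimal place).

With known observation variance, the Normal–Normal posterior has precision τ_n = τ₀ + n/σ² and mean μ_n = (τ₀μ₀ + (n/σ²)x̄)/τ_n.
Here τ₀ = 1/191.9 = 0.005211 and τ_data = 6/189.5 = 0.031662, so τ_n = 0.036873.
Rearranging for μ₀: μ₀ = (μ_n·τ_n − τ_data·x̄)/τ₀ = (397.1318·0.036873 − 0.031662·419.8) / 0.005211 = 1.351733/0.005211 ≈ 259.4.

μ₀ = 259.4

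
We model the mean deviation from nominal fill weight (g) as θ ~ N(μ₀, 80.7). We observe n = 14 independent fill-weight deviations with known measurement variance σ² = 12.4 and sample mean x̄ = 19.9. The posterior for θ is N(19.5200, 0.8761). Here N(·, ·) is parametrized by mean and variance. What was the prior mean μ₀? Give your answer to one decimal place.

With known observation variance, the Normal–Normal posterior has precision τ_n = τ₀ + n/σ² and mean μ_n = (τ₀μ₀ + (n/σ²)x̄)/τ_n.
Here τ₀ = 1/80.7 = 0.012392 and τ_data = 14/12.4 = 1.129032, so τ_n = 1.141424.
Rearranging for μ₀: μ₀ = (μ_n·τ_n − τ_data·x̄)/τ₀ = (19.5200·1.141424 − 1.129032·19.9) / 0.012392 = -0.187140/0.012392 ≈ -15.1.

μ₀ = -15.1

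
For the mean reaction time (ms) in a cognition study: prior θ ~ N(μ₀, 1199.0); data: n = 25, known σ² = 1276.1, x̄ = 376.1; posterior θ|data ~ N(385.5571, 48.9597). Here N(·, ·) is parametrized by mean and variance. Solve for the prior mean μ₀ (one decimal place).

With known observation variance, the Normal–Normal posterior has precision τ_n = τ₀ + n/σ² and mean μ_n = (τ₀μ₀ + (n/σ²)x̄)/τ_n.
Here τ₀ = 1/1199.0 = 0.000834 and τ_data = 25/1276.1 = 0.019591, so τ_n = 0.020425.
Rearranging for μ₀: μ₀ = (μ_n·τ_n − τ_data·x̄)/τ₀ = (385.5571·0.020425 − 0.019591·376.1) / 0.000834 = 0.506829/0.000834 ≈ 607.7.

μ₀ = 607.7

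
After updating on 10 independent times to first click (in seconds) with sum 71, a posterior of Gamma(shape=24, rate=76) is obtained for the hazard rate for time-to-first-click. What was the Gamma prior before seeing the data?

Gamma(shape=14, rate=5)

Gamma–exponential conjugacy: posterior shape = α + n, posterior rate = β + Σtᵢ.
So α = 24 − 10 = 14 and β = 76 − 71 = 5.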